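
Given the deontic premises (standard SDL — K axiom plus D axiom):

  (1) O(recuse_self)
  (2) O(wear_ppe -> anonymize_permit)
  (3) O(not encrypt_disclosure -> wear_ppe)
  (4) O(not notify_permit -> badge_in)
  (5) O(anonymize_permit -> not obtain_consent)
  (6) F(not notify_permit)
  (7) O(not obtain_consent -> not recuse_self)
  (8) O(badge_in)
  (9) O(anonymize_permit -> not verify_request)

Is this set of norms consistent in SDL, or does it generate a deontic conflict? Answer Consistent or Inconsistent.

Consistent

Premise 4 is O(not notify_permit -> badge_in); even if O(badge_in) held, inferring O(not notify_permit) would be affirming the consequent — invalid.
So O(not notify_permit) is not derivable, and the apparent clash with O(notify_permit) does not arise.
A world satisfying every obligation exists (e.g. anonymize_permit=false, badge_in=true, encrypt_disclosure=true, notify_permit=true, obtain_consent=true, recuse_self=true, verify_request=false, wear_ppe=false); no atom is both obligatory and forbidden, so the set is consistent.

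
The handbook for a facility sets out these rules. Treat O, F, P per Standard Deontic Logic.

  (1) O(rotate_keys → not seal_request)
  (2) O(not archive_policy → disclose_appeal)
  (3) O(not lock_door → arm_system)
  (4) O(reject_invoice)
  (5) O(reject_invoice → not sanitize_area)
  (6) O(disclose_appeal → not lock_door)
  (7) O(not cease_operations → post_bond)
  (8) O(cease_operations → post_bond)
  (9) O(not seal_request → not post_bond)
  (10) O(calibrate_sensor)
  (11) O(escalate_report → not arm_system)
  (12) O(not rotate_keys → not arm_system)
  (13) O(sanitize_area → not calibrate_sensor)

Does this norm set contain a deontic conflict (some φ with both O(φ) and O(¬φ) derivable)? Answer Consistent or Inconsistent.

Premise 13 is O(sanitize_area → not calibrate_sensor), but O(sanitize_area) is not derivable from the premises, so it does not yield O(not calibrate_sensor).
So O(not calibrate_sensor) is not derivable, and the apparent clash with O(calibrate_sensor) does not arise.
A world satisfying every obligation exists (e.g. archive_policy=true, arm_system=false, calibrate_sensor=true, cease_operations=false, disclose_appeal=false, escalate_report=false, lock_door=true, post_bond=true, reject_invoice=true, rotate_keys=false, sanitize_area=false, seal_request=true); no atom is both obligatory and forbidden, so the set is consistent.

Consistent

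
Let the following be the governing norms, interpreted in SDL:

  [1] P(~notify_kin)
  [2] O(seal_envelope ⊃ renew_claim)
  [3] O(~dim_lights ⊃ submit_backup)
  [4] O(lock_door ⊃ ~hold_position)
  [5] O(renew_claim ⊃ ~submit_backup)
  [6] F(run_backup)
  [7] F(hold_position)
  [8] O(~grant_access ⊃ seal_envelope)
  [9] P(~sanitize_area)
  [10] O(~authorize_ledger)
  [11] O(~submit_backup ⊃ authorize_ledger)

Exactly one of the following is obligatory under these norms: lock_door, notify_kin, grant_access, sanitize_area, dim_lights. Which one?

From premise 10 we have O(~authorize_ledger).
Premise 11 is O(~submit_backup ⊃ authorize_ledger); contrapositively O(~authorize_ledger ⊃ submit_backup). Since O(~authorize_ledger) holds, K gives O(submit_backup).
Premise 5 is O(renew_claim ⊃ ~submit_backup); contrapositively O(submit_backup ⊃ ~renew_claim). Since O(submit_backup) holds, K gives O(~renew_claim).
Premise 2, O(seal_envelope ⊃ renew_claim), contraposes to O(~renew_claim ⊃ ~seal_envelope); with O(~renew_claim) we get O(~seal_envelope).
The contrapositive of premise 8 (O(~grant_access ⊃ seal_envelope)) is O(~seal_envelope ⊃ grant_access), and O(~seal_envelope) is already established, so O(grant_access).
So O(grant_access) holds — grant_access is obligatory. None of the other listed options is made obligatory by any chain of premises.

grant_access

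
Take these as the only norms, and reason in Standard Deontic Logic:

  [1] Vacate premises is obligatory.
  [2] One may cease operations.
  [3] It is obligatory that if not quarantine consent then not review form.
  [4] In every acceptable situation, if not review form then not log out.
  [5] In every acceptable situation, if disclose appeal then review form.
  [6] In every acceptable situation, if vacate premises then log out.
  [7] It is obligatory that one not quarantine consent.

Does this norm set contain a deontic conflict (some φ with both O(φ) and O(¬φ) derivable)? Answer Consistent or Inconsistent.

Inconsistent

Premise 1 gives O(vacate_premises).
With premise 6, O(vacate_premises → log_out), the K-axiom yields O(log_out).
Premise 4, O(¬review_form → ¬log_out), contraposes to O(log_out → review_form); with O(log_out) we get O(review_form).
Premise 3, O(¬quarantine_consent → ¬review_form), contraposes to O(review_form → quarantine_consent); with O(review_form) we get O(quarantine_consent).
Yet premise 7 states O(¬quarantine_consent).
We now have both O(quarantine_consent) and O(¬quarantine_consent) — quarantine_consent is simultaneously obligatory and forbidden, violating the D-axiom.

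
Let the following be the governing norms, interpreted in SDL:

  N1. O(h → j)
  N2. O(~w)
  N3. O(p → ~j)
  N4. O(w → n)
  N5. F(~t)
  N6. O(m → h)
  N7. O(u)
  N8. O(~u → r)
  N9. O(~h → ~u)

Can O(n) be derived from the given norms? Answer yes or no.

No

Premise 4 is O(w → n), but O(w) is not derivable from the premises, so it does not yield O(n).
No other premise forces O(n). An ideal world satisfying every premise can still have n false, so O(n) is not derivable.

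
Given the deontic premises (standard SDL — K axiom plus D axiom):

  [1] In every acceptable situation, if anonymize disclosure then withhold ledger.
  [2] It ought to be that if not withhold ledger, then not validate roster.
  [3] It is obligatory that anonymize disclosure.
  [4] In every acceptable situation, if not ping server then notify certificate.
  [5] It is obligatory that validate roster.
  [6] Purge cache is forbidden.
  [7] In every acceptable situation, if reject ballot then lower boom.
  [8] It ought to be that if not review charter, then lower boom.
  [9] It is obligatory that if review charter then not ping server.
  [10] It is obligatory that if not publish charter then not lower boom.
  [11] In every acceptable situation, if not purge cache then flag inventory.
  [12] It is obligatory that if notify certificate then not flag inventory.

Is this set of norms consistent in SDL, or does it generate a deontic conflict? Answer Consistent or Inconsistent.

Premise 2 is O(¬withhold_ledger → ¬validate_roster), but O(¬withhold_ledger) is not derivable from the premises, so it does not yield O(¬validate_roster).
So O(¬validate_roster) is not derivable, and the apparent clash with O(validate_roster) does not arise.
A world satisfying every obligation exists (e.g. anonymize_disclosure=true, flag_inventory=true, lower_boom=true, notify_certificate=false, ping_server=true, publish_charter=true, purge_cache=false, reject_ballot=false, review_charter=false, validate_roster=true, withhold_ledger=true); no atom is both obligatory and forbidden, so the set is consistent.

Consistent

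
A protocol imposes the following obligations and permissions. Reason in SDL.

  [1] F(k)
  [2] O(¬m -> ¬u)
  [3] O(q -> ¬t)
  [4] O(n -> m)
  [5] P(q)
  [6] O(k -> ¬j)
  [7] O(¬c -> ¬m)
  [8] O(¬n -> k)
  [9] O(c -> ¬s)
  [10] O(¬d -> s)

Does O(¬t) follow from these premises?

No

Premise 3 is O(q -> ¬t), but O(q) is not derivable from the premises (the permission P(q) asserts only ¬O(¬q), not O(q)), so it does not yield O(¬t).
No other premise forces O(¬t). An ideal world satisfying every premise can still have ¬t false, so O(¬t) is not derivable.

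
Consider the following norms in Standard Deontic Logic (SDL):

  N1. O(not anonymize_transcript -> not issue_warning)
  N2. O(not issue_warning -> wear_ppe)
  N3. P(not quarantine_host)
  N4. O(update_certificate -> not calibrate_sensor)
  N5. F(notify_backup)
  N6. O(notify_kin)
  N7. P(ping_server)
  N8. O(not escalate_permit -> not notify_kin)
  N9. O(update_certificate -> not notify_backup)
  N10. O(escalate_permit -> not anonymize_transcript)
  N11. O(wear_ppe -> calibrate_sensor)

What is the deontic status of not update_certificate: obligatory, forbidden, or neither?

Premise 6 states O(notify_kin) outright.
The contrapositive of premise 8 (O(not escalate_permit -> not notify_kin)) is O(notify_kin -> escalate_permit), and O(notify_kin) is already established, so O(escalate_permit).
From O(escalate_permit) and premise 10, O(escalate_permit -> not anonymize_transcript), we obtain O(not anonymize_transcript).
Premise 1 is O(not anonymize_transcript -> not issue_warning); since O(not anonymize_transcript), deontic closure gives O(not issue_warning).
Premise 2 is O(not issue_warning -> wear_ppe); since O(not issue_warning), deontic closure gives O(wear_ppe).
From O(wear_ppe) and premise 11, O(wear_ppe -> calibrate_sensor), we obtain O(calibrate_sensor).
The contrapositive of premise 4 (O(update_certificate -> not calibrate_sensor)) is O(calibrate_sensor -> not update_certificate), and O(calibrate_sensor) is already established, so O(not update_certificate).
Premises 3, 5, 7, 9 do not contribute to this derivation.
Hence not update_certificate is obligatory.

Obligatory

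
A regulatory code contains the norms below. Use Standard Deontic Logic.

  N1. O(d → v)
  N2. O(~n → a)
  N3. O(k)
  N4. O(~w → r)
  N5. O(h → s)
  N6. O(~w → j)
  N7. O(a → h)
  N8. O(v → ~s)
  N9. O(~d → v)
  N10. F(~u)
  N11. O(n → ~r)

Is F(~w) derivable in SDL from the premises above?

Premises 9 and 1 are O(~d → v) and O(d → v); every ideal world satisfies ~d or d, so in either case v holds — hence O(v).
Premise 8 is O(v → ~s); since O(v), deontic closure gives O(~s).
Premise 5 is O(h → s); contrapositively O(~s → ~h). Since O(~s) holds, K gives O(~h).
Premise 7 is O(a → h); contrapositively O(~h → ~a). Since O(~h) holds, K gives O(~a).
Premise 2 is O(~n → a); contrapositively O(~a → n). Since O(~a) holds, K gives O(n).
Applying K to premise 11 (O(n → ~r)) and O(n) yields O(~r).
Premise 4 is O(~w → r); contrapositively O(~r → w). Since O(~r) holds, K gives O(w).
Premises 3, 6, 10 do not contribute to this derivation.
So O(w) holds, i.e. F(~w). The claim follows.

Yes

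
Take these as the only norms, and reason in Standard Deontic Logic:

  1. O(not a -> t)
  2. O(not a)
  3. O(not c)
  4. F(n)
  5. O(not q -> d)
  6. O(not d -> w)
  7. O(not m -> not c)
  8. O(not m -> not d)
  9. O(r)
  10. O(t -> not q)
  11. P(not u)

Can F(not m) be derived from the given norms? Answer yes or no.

Premise 2 gives O(not a).
Premise 1 is O(not a -> t); since O(not a), deontic closure gives O(t).
Premise 10 is O(t -> not q); since O(t), deontic closure gives O(not q).
From O(not q) and premise 5, O(not q -> d), we obtain O(d).
Premise 8 is O(not m -> not d); contrapositively O(d -> m). Since O(d) holds, K gives O(m).
Premises 3, 4, 6, 7, 9, 11 do not contribute to this derivation.
So O(m) holds, i.e. F(not m). The claim follows.

Yes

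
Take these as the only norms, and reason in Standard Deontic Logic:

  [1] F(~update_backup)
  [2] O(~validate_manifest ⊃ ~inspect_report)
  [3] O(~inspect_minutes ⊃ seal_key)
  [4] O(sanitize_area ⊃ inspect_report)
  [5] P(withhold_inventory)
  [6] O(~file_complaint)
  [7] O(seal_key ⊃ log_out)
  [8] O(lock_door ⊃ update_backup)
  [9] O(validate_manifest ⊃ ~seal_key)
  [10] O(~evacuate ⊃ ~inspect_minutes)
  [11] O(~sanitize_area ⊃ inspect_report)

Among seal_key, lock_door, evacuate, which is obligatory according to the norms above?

evacuate

By case analysis on sanitize_area: premise 4 gives O(sanitize_area ⊃ inspect_report) and premise 11 gives O(~sanitize_area ⊃ inspect_report), so O(inspect_report) either way.
Premise 2 is O(~validate_manifest ⊃ ~inspect_report); contrapositively O(inspect_report ⊃ validate_manifest). Since O(inspect_report) holds, K gives O(validate_manifest).
With premise 9, O(validate_manifest ⊃ ~seal_key), the K-axiom yields O(~seal_key).
Premise 3, O(~inspect_minutes ⊃ seal_key), contraposes to O(~seal_key ⊃ inspect_minutes); with O(~seal_key) we get O(inspect_minutes).
Premise 10, O(~evacuate ⊃ ~inspect_minutes), contraposes to O(inspect_minutes ⊃ evacuate); with O(inspect_minutes) we get O(evacuate).
So O(evacuate) holds — evacuate is obligatory. None of the other listed options is made obligatory by any chain of premises.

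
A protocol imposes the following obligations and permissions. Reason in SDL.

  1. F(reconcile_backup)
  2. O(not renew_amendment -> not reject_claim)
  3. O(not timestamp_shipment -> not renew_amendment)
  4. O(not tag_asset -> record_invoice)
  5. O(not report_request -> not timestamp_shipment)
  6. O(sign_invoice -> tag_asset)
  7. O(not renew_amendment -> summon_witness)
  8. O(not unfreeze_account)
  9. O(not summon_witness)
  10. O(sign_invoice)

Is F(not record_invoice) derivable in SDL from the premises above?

No

Premise 4 is O(not tag_asset -> record_invoice), but O(not tag_asset) is not derivable from the premises, so it does not yield O(record_invoice).
No other premise forces O(record_invoice). An ideal world satisfying every premise can still have not record_invoice true, so F(not record_invoice) is not derivable.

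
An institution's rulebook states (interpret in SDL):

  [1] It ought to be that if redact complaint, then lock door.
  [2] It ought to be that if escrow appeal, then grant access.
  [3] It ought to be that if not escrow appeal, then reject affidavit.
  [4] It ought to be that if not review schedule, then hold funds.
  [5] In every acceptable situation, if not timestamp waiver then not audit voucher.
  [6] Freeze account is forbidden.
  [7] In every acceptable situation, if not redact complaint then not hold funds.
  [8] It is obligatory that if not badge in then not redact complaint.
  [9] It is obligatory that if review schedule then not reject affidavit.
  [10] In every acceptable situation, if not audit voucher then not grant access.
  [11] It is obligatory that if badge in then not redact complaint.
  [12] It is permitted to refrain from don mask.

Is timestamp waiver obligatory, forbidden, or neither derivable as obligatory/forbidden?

Obligatory

By case analysis on badge_in: premise 11 gives O(badge_in → ¬redact_complaint) and premise 8 gives O(¬badge_in → ¬redact_complaint), so O(¬redact_complaint) either way.
Premise 7 is O(¬redact_complaint → ¬hold_funds); since O(¬redact_complaint), deontic closure gives O(¬hold_funds).
Premise 4 is O(¬review_schedule → hold_funds); contrapositively O(¬hold_funds → review_schedule). Since O(¬hold_funds) holds, K gives O(review_schedule).
With premise 9, O(review_schedule → ¬reject_affidavit), the K-axiom yields O(¬reject_affidavit).
Premise 3, O(¬escrow_appeal → reject_affidavit), contraposes to O(¬reject_affidavit → escrow_appeal); with O(¬reject_affidavit) we get O(escrow_appeal).
From O(escrow_appeal) and premise 2, O(escrow_appeal → grant_access), we obtain O(grant_access).
Premise 10, O(¬audit_voucher → ¬grant_access), contraposes to O(grant_access → audit_voucher); with O(grant_access) we get O(audit_voucher).
Premise 5, O(¬timestamp_waiver → ¬audit_voucher), contraposes to O(audit_voucher → timestamp_waiver); with O(audit_voucher) we get O(timestamp_waiver).
Premises 1, 6, 12 do not contribute to this derivation.
Hence timestamp_waiver is obligatory.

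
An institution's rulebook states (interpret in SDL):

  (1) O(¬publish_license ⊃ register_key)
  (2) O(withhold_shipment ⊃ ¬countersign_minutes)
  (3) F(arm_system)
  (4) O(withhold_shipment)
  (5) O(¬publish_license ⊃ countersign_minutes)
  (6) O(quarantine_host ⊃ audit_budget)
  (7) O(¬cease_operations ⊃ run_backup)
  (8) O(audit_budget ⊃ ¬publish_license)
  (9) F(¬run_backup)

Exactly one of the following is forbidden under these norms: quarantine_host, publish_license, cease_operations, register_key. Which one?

quarantine_host

Premise 4 gives O(withhold_shipment).
Premise 2 is O(withhold_shipment ⊃ ¬countersign_minutes); since O(withhold_shipment), deontic closure gives O(¬countersign_minutes).
The contrapositive of premise 5 (O(¬publish_license ⊃ countersign_minutes)) is O(¬countersign_minutes ⊃ publish_license), and O(¬countersign_minutes) is already established, so O(publish_license).
The contrapositive of premise 8 (O(audit_budget ⊃ ¬publish_license)) is O(publish_license ⊃ ¬audit_budget), and O(publish_license) is already established, so O(¬audit_budget).
Premise 6, O(quarantine_host ⊃ audit_budget), contraposes to O(¬audit_budget ⊃ ¬quarantine_host); with O(¬audit_budget) we get O(¬quarantine_host).
So O(¬quarantine_host) holds, i.e. quarantine_host is forbidden. None of the other listed options is forbidden under the premises.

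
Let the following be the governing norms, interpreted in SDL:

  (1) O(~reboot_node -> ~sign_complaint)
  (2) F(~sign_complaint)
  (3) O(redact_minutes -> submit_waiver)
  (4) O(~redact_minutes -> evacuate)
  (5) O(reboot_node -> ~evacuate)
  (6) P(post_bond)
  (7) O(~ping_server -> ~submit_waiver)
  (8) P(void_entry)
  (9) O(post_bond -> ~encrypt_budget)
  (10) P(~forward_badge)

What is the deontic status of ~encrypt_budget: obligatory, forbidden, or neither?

Neither

Premise 9 is O(post_bond -> ~encrypt_budget), but O(post_bond) is not derivable from the premises (the permission P(post_bond) asserts only ~O(~post_bond), not O(post_bond)), so it does not yield O(~encrypt_budget).
No premise or chain of K-axiom applications forces O(~encrypt_budget), and none forces O(encrypt_budget). So ~encrypt_budget is neither obligatory nor forbidden under these norms.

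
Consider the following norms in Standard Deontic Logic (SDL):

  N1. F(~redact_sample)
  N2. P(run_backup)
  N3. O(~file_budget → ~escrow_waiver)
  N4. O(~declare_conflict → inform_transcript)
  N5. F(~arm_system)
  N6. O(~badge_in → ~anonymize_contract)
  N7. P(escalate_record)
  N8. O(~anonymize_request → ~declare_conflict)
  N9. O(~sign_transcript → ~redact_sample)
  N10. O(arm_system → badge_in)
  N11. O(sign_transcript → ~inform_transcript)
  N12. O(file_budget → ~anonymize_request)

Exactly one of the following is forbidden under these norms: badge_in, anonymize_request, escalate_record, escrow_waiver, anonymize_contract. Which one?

Premise 1, F(~redact_sample), is equivalent to O(redact_sample).
Premise 9 is O(~sign_transcript → ~redact_sample); contrapositively O(redact_sample → sign_transcript). Since O(redact_sample) holds, K gives O(sign_transcript).
Premise 11 is O(sign_transcript → ~inform_transcript); since O(sign_transcript), deontic closure gives O(~inform_transcript).
Premise 4, O(~declare_conflict → inform_transcript), contraposes to O(~inform_transcript → declare_conflict); with O(~inform_transcript) we get O(declare_conflict).
The contrapositive of premise 8 (O(~anonymize_request → ~declare_conflict)) is O(declare_conflict → anonymize_request), and O(declare_conflict) is already established, so O(anonymize_request).
Premise 12, O(file_budget → ~anonymize_request), contraposes to O(anonymize_request → ~file_budget); with O(anonymize_request) we get O(~file_budget).
Applying K to premise 3 (O(~file_budget → ~escrow_waiver)) and O(~file_budget) yields O(~escrow_waiver).
So O(~escrow_waiver) holds, i.e. escrow_waiver is forbidden. None of the other listed options is forbidden under the premises.

escrow_waiver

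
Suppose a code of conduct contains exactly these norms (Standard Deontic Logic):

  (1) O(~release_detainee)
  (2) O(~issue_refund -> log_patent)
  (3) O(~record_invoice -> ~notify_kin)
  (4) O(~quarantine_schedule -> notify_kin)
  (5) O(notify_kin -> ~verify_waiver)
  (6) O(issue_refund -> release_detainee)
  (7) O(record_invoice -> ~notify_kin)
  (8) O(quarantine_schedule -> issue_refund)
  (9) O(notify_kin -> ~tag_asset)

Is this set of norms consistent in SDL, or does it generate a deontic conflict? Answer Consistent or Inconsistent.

By case analysis on ~record_invoice: premise 3 gives O(~record_invoice -> ~notify_kin) and premise 7 gives O(record_invoice -> ~notify_kin), so O(~notify_kin) either way.
Premise 4 is O(~quarantine_schedule -> notify_kin); contrapositively O(~notify_kin -> quarantine_schedule). Since O(~notify_kin) holds, K gives O(quarantine_schedule).
Premise 8 is O(quarantine_schedule -> issue_refund); since O(quarantine_schedule), deontic closure gives O(issue_refund).
With premise 6, O(issue_refund -> release_detainee), the K-axiom yields O(release_detainee).
But premise 1 directly asserts O(~release_detainee).
We now have both O(release_detainee) and O(~release_detainee) — release_detainee is simultaneously obligatory and forbidden, violating the D-axiom.

Inconsistent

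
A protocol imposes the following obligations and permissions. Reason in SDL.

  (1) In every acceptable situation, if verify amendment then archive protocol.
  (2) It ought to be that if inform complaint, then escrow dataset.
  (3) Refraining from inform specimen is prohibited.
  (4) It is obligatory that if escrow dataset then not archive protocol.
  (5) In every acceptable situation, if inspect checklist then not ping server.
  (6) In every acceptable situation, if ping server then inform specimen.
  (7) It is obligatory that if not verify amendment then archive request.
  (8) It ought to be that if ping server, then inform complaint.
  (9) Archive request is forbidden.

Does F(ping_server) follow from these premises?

Premise 9 is F(archive_request), i.e. O(¬archive_request).
Premise 7, O(¬verify_amendment → archive_request), contraposes to O(¬archive_request → verify_amendment); with O(¬archive_request) we get O(verify_amendment).
Premise 1 is O(verify_amendment → archive_protocol); since O(verify_amendment), deontic closure gives O(archive_protocol).
Premise 4 is O(escrow_dataset → ¬archive_protocol); contrapositively O(archive_protocol → ¬escrow_dataset). Since O(archive_protocol) holds, K gives O(¬escrow_dataset).
The contrapositive of premise 2 (O(inform_complaint → escrow_dataset)) is O(¬escrow_dataset → ¬inform_complaint), and O(¬escrow_dataset) is already established, so O(¬inform_complaint).
Premise 8, O(ping_server → inform_complaint), contraposes to O(¬inform_complaint → ¬ping_server); with O(¬inform_complaint) we get O(¬ping_server).
Premises 3, 5, 6 do not contribute to this derivation.
So O(¬ping_server) holds, i.e. F(ping_server). The claim follows.

Yes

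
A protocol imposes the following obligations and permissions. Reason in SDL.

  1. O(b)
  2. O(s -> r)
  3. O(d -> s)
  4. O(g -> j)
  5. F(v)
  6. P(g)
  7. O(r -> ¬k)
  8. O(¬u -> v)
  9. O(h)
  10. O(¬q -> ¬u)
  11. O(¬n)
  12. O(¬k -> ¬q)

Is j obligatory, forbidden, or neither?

Neither

Premise 4 is O(g -> j), but O(g) is not derivable from the premises (the permission P(g) asserts only ¬O(¬g), not O(g)), so it does not yield O(j).
No premise or chain of K-axiom applications forces O(j), and none forces O(¬j). So j is neither obligatory nor forbidden under these norms.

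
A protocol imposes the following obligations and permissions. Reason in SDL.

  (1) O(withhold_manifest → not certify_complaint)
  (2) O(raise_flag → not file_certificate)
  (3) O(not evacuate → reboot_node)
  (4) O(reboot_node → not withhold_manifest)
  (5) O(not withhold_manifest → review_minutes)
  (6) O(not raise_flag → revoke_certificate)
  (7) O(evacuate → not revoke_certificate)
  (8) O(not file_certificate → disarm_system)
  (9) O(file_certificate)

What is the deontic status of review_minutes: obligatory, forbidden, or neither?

Obligatory

Premise 9 gives O(file_certificate).
Premise 2 is O(raise_flag → not file_certificate); contrapositively O(file_certificate → not raise_flag). Since O(file_certificate) holds, K gives O(not raise_flag).
Premise 6 is O(not raise_flag → revoke_certificate); since O(not raise_flag), deontic closure gives O(revoke_certificate).
Premise 7, O(evacuate → not revoke_certificate), contraposes to O(revoke_certificate → not evacuate); with O(revoke_certificate) we get O(not evacuate).
From O(not evacuate) and premise 3, O(not evacuate → reboot_node), we obtain O(reboot_node).
Applying K to premise 4 (O(reboot_node → not withhold_manifest)) and O(reboot_node) yields O(not withhold_manifest).
Applying K to premise 5 (O(not withhold_manifest → review_minutes)) and O(not withhold_manifest) yields O(review_minutes).
Premises 1, 8 do not contribute to this derivation.
Hence review_minutes is obligatory.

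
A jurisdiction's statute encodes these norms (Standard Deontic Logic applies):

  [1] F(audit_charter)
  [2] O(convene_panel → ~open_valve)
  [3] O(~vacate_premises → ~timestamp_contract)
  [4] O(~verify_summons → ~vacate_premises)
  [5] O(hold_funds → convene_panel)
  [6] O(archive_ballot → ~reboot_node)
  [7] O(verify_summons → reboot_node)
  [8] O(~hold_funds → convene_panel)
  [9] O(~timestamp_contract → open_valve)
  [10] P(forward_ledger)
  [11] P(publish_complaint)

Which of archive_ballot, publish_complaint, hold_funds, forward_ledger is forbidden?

By case analysis on ~hold_funds: premise 8 gives O(~hold_funds → convene_panel) and premise 5 gives O(hold_funds → convene_panel), so O(convene_panel) either way.
From O(convene_panel) and premise 2, O(convene_panel → ~open_valve), we obtain O(~open_valve).
Premise 9 is O(~timestamp_contract → open_valve); contrapositively O(~open_valve → timestamp_contract). Since O(~open_valve) holds, K gives O(timestamp_contract).
The contrapositive of premise 3 (O(~vacate_premises → ~timestamp_contract)) is O(timestamp_contract → vacate_premises), and O(timestamp_contract) is already established, so O(vacate_premises).
Premise 4, O(~verify_summons → ~vacate_premises), contraposes to O(vacate_premises → verify_summons); with O(vacate_premises) we get O(verify_summons).
Applying K to premise 7 (O(verify_summons → reboot_node)) and O(verify_summons) yields O(reboot_node).
Premise 6 is O(archive_ballot → ~reboot_node); contrapositively O(reboot_node → ~archive_ballot). Since O(reboot_node) holds, K gives O(~archive_ballot).
So O(~archive_ballot) holds, i.e. archive_ballot is forbidden. None of the other listed options is forbidden under the premises.

archive_ballot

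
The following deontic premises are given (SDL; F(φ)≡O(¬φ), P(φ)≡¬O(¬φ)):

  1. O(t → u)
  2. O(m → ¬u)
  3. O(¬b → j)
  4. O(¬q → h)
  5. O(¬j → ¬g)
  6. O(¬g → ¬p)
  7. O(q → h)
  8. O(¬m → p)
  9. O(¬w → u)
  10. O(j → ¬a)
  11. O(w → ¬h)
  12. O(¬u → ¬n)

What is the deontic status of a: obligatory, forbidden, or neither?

Premises 7 and 4 cover both cases: O(q → h) and O(¬q → h). Since q ∨ ¬q is a tautology, O(h) follows.
The contrapositive of premise 11 (O(w → ¬h)) is O(h → ¬w), and O(h) is already established, so O(¬w).
With premise 9, O(¬w → u), the K-axiom yields O(u).
Premise 2 is O(m → ¬u); contrapositively O(u → ¬m). Since O(u) holds, K gives O(¬m).
Applying K to premise 8 (O(¬m → p)) and O(¬m) yields O(p).
Premise 6 is O(¬g → ¬p); contrapositively O(p → g). Since O(p) holds, K gives O(g).
Premise 5, O(¬j → ¬g), contraposes to O(g → j); with O(g) we get O(j).
Premise 10 is O(j → ¬a); since O(j), deontic closure gives O(¬a).
Premises 1, 3, 12 do not contribute to this derivation.
Thus O(¬a), which is F(a): a is forbidden.

Forbidden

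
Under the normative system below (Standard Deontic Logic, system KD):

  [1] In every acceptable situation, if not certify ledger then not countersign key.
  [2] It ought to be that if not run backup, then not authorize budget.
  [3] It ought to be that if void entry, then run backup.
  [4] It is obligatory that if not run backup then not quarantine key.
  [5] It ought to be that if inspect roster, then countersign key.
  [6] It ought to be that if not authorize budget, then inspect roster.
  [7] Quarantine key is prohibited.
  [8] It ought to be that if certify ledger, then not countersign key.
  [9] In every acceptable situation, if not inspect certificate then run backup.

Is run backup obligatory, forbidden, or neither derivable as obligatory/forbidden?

Premises 8 and 1 are O(certify_ledger → ¬countersign_key) and O(¬certify_ledger → ¬countersign_key); every ideal world satisfies certify_ledger or ¬certify_ledger, so in either case ¬countersign_key holds — hence O(¬countersign_key).
Premise 5, O(inspect_roster → countersign_key), contraposes to O(¬countersign_key → ¬inspect_roster); with O(¬countersign_key) we get O(¬inspect_roster).
Premise 6, O(¬authorize_budget → inspect_roster), contraposes to O(¬inspect_roster → authorize_budget); with O(¬inspect_roster) we get O(authorize_budget).
Premise 2 is O(¬run_backup → ¬authorize_budget); contrapositively O(authorize_budget → run_backup). Since O(authorize_budget) holds, K gives O(run_backup).
Premises 3, 4, 7, 9 do not contribute to this derivation.
Hence run_backup is obligatory.

Obligatory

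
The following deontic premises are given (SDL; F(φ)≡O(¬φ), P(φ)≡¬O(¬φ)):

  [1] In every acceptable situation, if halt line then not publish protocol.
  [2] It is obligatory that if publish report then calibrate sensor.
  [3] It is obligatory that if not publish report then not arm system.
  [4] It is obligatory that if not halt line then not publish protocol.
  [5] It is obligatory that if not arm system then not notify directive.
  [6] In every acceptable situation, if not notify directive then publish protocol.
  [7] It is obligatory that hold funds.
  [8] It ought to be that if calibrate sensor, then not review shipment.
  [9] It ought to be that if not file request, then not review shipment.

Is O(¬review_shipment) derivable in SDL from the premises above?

Yes

By case analysis on ¬halt_line: premise 4 gives O(¬halt_line → ¬publish_protocol) and premise 1 gives O(halt_line → ¬publish_protocol), so O(¬publish_protocol) either way.
Premise 6, O(¬notify_directive → publish_protocol), contraposes to O(¬publish_protocol → notify_directive); with O(¬publish_protocol) we get O(notify_directive).
The contrapositive of premise 5 (O(¬arm_system → ¬notify_directive)) is O(notify_directive → arm_system), and O(notify_directive) is already established, so O(arm_system).
The contrapositive of premise 3 (O(¬publish_report → ¬arm_system)) is O(arm_system → publish_report), and O(arm_system) is already established, so O(publish_report).
From O(publish_report) and premise 2, O(publish_report → calibrate_sensor), we obtain O(calibrate_sensor).
Premise 8 is O(calibrate_sensor → ¬review_shipment); since O(calibrate_sensor), deontic closure gives O(¬review_shipment).
Premises 7, 9 do not contribute to this derivation.
So O(¬review_shipment) follows.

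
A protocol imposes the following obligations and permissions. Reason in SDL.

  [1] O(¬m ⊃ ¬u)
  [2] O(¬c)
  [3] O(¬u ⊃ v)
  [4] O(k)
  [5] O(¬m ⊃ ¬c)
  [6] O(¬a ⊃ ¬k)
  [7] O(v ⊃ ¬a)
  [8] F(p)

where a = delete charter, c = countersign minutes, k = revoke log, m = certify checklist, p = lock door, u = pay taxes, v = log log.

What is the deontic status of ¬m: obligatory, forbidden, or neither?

Premise 4 states O(k) outright.
Premise 6, O(¬a ⊃ ¬k), contraposes to O(k ⊃ a); with O(k) we get O(a).
Premise 7 is O(v ⊃ ¬a); contrapositively O(a ⊃ ¬v). Since O(a) holds, K gives O(¬v).
Premise 3 is O(¬u ⊃ v); contrapositively O(¬v ⊃ u). Since O(¬v) holds, K gives O(u).
The contrapositive of premise 1 (O(¬m ⊃ ¬u)) is O(u ⊃ m), and O(u) is already established, so O(m).
Premises 2, 5, 8 do not contribute to this derivation.
Thus O(m), which is F(¬m): ¬m is forbidden.

Forbidden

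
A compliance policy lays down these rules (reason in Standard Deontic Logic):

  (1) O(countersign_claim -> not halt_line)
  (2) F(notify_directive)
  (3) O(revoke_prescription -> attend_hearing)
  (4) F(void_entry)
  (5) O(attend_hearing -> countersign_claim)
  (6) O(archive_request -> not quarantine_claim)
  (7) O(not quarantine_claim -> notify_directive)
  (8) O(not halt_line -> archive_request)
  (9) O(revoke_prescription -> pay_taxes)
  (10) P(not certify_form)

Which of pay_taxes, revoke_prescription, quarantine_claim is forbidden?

Premise 2 is F(notify_directive), i.e. O(not notify_directive).
The contrapositive of premise 7 (O(not quarantine_claim -> notify_directive)) is O(not notify_directive -> quarantine_claim), and O(not notify_directive) is already established, so O(quarantine_claim).
The contrapositive of premise 6 (O(archive_request -> not quarantine_claim)) is O(quarantine_claim -> not archive_request), and O(quarantine_claim) is already established, so O(not archive_request).
Premise 8 is O(not halt_line -> archive_request); contrapositively O(not archive_request -> halt_line). Since O(not archive_request) holds, K gives O(halt_line).
Premise 1 is O(countersign_claim -> not halt_line); contrapositively O(halt_line -> not countersign_claim). Since O(halt_line) holds, K gives O(not countersign_claim).
Premise 5, O(attend_hearing -> countersign_claim), contraposes to O(not countersign_claim -> not attend_hearing); with O(not countersign_claim) we get O(not attend_hearing).
Premise 3, O(revoke_prescription -> attend_hearing), contraposes to O(not attend_hearing -> not revoke_prescription); with O(not attend_hearing) we get O(not revoke_prescription).
So O(not revoke_prescription) holds, i.e. revoke_prescription is forbidden. None of the other listed options is forbidden under the premises.

revoke_prescription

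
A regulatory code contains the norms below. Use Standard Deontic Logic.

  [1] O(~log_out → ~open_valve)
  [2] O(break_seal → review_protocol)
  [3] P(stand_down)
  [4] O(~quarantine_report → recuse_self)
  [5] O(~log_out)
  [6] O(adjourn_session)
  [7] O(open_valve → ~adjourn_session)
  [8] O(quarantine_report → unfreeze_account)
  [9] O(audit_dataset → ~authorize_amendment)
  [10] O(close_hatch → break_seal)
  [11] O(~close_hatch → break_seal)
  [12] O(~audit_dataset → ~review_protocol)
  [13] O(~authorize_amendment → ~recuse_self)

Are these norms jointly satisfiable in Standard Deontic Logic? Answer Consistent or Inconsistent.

Consistent

Premise 7 is O(open_valve → ~adjourn_session), but O(open_valve) is not derivable from the premises, so it does not yield O(~adjourn_session).
So O(~adjourn_session) is not derivable, and the apparent clash with O(adjourn_session) does not arise.
A world satisfying every obligation exists (e.g. adjourn_session=true, audit_dataset=true, authorize_amendment=false, break_seal=true, close_hatch=false, log_out=false, open_valve=false, quarantine_report=true, recuse_self=false, review_protocol=true, stand_down=false, unfreeze_account=true); no atom is both obligatory and forbidden, so the set is consistent.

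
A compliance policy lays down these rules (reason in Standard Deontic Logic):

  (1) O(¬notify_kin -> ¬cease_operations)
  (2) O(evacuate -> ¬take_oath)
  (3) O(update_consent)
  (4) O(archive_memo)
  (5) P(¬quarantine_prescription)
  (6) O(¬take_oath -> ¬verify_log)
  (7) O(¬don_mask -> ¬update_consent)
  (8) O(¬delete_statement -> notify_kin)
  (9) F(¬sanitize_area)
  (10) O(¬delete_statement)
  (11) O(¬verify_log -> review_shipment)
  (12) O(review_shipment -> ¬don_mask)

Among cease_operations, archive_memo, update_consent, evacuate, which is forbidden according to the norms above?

evacuate

Premise 3 gives O(update_consent).
The contrapositive of premise 7 (O(¬don_mask -> ¬update_consent)) is O(update_consent -> don_mask), and O(update_consent) is already established, so O(don_mask).
Premise 12 is O(review_shipment -> ¬don_mask); contrapositively O(don_mask -> ¬review_shipment). Since O(don_mask) holds, K gives O(¬review_shipment).
The contrapositive of premise 11 (O(¬verify_log -> review_shipment)) is O(¬review_shipment -> verify_log), and O(¬review_shipment) is already established, so O(verify_log).
Premise 6, O(¬take_oath -> ¬verify_log), contraposes to O(verify_log -> take_oath); with O(verify_log) we get O(take_oath).
Premise 2 is O(evacuate -> ¬take_oath); contrapositively O(take_oath -> ¬evacuate). Since O(take_oath) holds, K gives O(¬evacuate).
So O(¬evacuate) holds, i.e. evacuate is forbidden. None of the other listed options is forbidden under the premises.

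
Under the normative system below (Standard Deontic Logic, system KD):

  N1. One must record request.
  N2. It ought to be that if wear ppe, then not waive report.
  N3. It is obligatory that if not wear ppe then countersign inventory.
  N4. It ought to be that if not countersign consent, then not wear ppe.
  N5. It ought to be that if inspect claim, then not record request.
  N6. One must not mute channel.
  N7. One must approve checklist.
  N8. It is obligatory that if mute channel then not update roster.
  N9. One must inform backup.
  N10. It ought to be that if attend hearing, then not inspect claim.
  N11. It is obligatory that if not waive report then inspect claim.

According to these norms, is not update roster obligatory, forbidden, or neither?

Neither

Premise 8 is O(mute_channel → ¬update_roster), but O(mute_channel) is not derivable from the premises, so it does not yield O(¬update_roster).
No premise or chain of K-axiom applications forces O(¬update_roster), and none forces O(update_roster). So ¬update_roster is neither obligatory nor forbidden under these norms.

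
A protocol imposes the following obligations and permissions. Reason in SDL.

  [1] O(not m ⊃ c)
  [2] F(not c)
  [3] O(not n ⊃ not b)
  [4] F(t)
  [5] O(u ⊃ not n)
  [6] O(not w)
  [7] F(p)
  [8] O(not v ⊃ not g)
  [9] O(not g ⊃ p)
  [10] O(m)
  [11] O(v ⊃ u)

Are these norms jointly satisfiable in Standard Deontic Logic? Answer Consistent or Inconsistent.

Consistent

Premise 1 is O(not m ⊃ c); even if O(c) held, inferring O(not m) would be affirming the consequent — invalid.
So O(not m) is not derivable, and the apparent clash with O(m) does not arise.
A world satisfying every obligation exists (e.g. b=false, c=true, g=true, m=true, n=false, p=false, t=false, u=true, v=true, w=false); no atom is both obligatory and forbidden, so the set is consistent.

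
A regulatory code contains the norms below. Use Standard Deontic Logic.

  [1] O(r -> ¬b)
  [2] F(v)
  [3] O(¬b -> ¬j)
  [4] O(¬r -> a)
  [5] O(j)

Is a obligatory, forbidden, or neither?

Premise 5 states O(j) outright.
Premise 3, O(¬b -> ¬j), contraposes to O(j -> b); with O(j) we get O(b).
The contrapositive of premise 1 (O(r -> ¬b)) is O(b -> ¬r), and O(b) is already established, so O(¬r).
With premise 4, O(¬r -> a), the K-axiom yields O(a).
Premise 2 does not contribute to this derivation.
Hence a is obligatory.

Obligatory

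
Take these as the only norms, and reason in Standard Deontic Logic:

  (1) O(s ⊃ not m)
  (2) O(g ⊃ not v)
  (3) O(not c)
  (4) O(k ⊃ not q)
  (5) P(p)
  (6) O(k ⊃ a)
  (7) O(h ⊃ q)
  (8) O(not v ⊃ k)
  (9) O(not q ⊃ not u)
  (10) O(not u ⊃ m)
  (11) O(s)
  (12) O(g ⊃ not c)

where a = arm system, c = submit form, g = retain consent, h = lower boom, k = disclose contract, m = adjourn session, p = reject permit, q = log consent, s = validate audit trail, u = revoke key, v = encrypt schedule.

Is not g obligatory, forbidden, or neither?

Obligatory

Premise 11 gives O(s).
From O(s) and premise 1, O(s ⊃ not m), we obtain O(not m).
Premise 10, O(not u ⊃ m), contraposes to O(not m ⊃ u); with O(not m) we get O(u).
Premise 9, O(not q ⊃ not u), contraposes to O(u ⊃ q); with O(u) we get O(q).
The contrapositive of premise 4 (O(k ⊃ not q)) is O(q ⊃ not k), and O(q) is already established, so O(not k).
Premise 8, O(not v ⊃ k), contraposes to O(not k ⊃ v); with O(not k) we get O(v).
The contrapositive of premise 2 (O(g ⊃ not v)) is O(v ⊃ not g), and O(v) is already established, so O(not g).
Premises 3, 5, 6, 7, 12 do not contribute to this derivation.
Hence not g is obligatory.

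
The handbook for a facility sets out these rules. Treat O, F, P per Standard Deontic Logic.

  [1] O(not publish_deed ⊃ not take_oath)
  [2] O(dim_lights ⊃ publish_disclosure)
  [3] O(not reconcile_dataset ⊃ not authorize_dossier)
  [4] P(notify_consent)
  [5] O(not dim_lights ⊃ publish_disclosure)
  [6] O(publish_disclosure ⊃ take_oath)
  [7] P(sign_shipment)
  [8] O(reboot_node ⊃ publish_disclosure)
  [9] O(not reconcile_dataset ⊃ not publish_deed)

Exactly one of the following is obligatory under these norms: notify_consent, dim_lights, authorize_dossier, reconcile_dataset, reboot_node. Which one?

reconcile_dataset

Premises 2 and 5 cover both cases: O(dim_lights ⊃ publish_disclosure) and O(not dim_lights ⊃ publish_disclosure). Since dim_lights ∨ not dim_lights is a tautology, O(publish_disclosure) follows.
From O(publish_disclosure) and premise 6, O(publish_disclosure ⊃ take_oath), we obtain O(take_oath).
Premise 1, O(not publish_deed ⊃ not take_oath), contraposes to O(take_oath ⊃ publish_deed); with O(take_oath) we get O(publish_deed).
Premise 9, O(not reconcile_dataset ⊃ not publish_deed), contraposes to O(publish_deed ⊃ reconcile_dataset); with O(publish_deed) we get O(reconcile_dataset).
So O(reconcile_dataset) holds — reconcile_dataset is obligatory. None of the other listed options is made obligatory by any chain of premises.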